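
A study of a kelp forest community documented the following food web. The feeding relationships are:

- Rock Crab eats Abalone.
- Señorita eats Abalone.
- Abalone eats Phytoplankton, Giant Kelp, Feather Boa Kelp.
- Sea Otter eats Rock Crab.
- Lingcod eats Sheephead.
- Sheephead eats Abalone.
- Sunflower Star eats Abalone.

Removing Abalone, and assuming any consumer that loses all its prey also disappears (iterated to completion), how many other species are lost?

Remove Abalone.
Round 1: Sheephead (all prey gone), Sunflower Star (all prey gone), Señorita (all prey gone), Rock Crab (all prey gone) → extinct.
Round 2: Sea Otter (all prey gone), Lingcod (all prey gone) → extinct.
No further losses. Total secondary extinctions: 6.

6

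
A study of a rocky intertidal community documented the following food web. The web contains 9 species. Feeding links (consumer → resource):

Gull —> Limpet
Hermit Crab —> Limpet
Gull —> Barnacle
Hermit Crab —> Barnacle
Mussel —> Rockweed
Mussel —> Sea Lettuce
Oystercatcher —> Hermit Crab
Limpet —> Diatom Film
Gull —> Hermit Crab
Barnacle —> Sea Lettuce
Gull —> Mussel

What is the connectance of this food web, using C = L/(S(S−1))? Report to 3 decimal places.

The web has S = 9 species and L = 11 feeding links.
C = L / (S(S−1)) = 11 / 72 = 0.1528 ≈ 0.153.

C = 0.153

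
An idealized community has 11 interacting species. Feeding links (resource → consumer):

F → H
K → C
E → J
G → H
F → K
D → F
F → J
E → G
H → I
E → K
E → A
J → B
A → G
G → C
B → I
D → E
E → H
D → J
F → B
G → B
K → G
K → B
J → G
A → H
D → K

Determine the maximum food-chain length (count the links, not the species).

5 links

One longest chain: D → F → K → G → H → I.
It has 6 species and 5 links.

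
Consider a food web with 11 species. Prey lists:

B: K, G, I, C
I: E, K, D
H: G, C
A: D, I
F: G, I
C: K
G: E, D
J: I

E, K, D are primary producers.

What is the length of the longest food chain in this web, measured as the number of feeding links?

2 links

One longest chain: E → G → H.
It has 3 species and 2 links.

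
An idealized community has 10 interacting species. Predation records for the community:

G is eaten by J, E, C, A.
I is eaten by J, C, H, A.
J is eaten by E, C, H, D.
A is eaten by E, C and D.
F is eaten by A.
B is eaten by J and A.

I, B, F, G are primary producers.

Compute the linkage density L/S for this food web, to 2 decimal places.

There are L = 18 links among S = 10 species.
L/S = 18/10 = 1.8000 ≈ 1.80.

L/S = 1.80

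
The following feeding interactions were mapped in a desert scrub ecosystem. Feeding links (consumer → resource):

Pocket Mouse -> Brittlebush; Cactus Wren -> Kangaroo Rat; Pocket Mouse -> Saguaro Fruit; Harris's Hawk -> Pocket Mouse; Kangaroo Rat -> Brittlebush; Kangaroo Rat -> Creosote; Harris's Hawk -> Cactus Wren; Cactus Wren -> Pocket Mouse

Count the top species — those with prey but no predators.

1

Top species (has prey, but nothing eats it): Harris's Hawk.
Count: 1.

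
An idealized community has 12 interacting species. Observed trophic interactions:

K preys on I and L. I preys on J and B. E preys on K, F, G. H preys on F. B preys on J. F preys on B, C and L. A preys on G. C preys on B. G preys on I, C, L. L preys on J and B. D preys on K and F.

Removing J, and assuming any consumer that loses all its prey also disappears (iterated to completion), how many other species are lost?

Remove J.
Round 1: B (all prey gone) → extinct.
Round 2: L (all prey gone), C (all prey gone), I (all prey gone) → extinct.
Round 3: K (all prey gone), G (all prey gone), F (all prey gone) → extinct.
Round 4: E (all prey gone), H (all prey gone), D (all prey gone), A (all prey gone) → extinct.
No further losses. Total secondary extinctions: 11.

11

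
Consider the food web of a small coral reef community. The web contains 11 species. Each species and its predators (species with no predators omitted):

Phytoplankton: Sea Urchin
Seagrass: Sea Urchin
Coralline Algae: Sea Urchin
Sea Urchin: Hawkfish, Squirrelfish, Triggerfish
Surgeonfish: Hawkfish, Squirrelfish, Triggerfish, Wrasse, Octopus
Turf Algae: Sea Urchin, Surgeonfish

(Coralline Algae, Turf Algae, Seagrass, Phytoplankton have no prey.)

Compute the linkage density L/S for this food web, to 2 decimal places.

L/S = 1.18

There are L = 13 links among S = 11 species.
L/S = 13/11 = 1.1818 ≈ 1.18.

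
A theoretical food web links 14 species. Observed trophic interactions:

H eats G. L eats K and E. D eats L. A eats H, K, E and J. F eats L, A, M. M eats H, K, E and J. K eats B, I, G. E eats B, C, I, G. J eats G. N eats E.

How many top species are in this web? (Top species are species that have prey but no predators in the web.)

Top species (has prey, but nothing eats it): N, F, D.
Count: 3.

3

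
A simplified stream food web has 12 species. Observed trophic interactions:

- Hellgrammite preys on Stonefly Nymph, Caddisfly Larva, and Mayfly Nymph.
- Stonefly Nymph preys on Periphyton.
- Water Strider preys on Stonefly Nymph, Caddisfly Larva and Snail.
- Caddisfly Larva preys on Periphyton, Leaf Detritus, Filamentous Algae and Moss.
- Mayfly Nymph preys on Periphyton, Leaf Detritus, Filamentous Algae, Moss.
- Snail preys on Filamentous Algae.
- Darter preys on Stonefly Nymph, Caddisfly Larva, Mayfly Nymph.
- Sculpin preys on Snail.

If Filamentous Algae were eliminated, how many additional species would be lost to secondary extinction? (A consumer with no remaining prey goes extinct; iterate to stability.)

2

Remove Filamentous Algae.
Round 1: Snail (all prey gone) → extinct.
Round 2: Sculpin (all prey gone) → extinct.
No further losses. Total secondary extinctions: 2.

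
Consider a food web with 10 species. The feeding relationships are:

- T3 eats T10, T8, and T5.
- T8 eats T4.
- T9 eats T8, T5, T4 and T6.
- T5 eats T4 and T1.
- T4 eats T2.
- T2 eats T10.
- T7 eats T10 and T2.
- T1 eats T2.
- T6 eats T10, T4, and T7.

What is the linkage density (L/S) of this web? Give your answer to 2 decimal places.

L/S = 1.80

There are L = 18 links among S = 10 species.
L/S = 18/10 = 1.8000 ≈ 1.80.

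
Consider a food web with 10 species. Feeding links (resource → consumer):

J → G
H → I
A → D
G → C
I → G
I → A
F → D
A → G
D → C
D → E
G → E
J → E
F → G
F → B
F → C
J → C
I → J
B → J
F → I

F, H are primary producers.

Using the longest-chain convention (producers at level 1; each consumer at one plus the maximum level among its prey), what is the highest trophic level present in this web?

Producers (level 1): F, H.
F → I → A → G → E gives E level 5.
No species has a prey at level 5, so no species reaches level 6.

5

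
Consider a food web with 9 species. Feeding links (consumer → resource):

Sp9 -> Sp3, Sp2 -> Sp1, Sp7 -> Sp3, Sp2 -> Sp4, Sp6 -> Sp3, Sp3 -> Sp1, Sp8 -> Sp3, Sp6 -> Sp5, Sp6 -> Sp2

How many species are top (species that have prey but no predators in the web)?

Top species (has prey, but nothing eats it): Sp8, Sp6, Sp9, Sp7.
Count: 4.

4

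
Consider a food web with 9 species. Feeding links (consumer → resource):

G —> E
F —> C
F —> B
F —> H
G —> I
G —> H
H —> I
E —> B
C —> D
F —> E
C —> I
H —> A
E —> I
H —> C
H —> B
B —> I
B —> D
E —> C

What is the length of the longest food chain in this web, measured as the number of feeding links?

3 links

One longest chain: I → B → E → F.
It has 4 species and 3 links.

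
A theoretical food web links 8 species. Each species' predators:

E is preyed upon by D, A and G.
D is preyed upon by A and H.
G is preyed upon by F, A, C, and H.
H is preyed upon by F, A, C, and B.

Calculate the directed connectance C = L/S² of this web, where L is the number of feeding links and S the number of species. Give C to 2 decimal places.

The web has S = 8 species and L = 13 feeding links.
C = L / S² = 13 / 64 = 0.2031 ≈ 0.20.

C = 0.20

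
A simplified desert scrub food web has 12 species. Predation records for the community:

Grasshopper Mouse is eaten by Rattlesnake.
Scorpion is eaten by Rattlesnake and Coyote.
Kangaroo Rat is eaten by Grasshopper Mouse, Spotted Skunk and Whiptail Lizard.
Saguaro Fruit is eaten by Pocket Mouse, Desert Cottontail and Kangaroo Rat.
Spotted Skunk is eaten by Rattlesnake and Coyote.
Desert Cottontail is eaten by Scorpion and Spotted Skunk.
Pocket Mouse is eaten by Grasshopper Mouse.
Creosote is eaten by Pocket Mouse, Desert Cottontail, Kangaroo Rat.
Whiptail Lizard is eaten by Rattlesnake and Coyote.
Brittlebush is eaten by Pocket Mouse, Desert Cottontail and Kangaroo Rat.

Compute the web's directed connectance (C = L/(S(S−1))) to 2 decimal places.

C = 0.17

The web has S = 12 species and L = 22 feeding links.
C = L / (S(S−1)) = 22 / 132 = 0.1667 ≈ 0.17.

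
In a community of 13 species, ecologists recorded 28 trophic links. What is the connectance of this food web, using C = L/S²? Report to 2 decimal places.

The web has S = 13 species and L = 28 feeding links.
C = L / S² = 28 / 169 = 0.1657 ≈ 0.17.

C = 0.17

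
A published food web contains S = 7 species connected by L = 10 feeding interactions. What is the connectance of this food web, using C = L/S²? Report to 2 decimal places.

The web has S = 7 species and L = 10 feeding links.
C = L / S² = 10 / 49 = 0.2041 ≈ 0.20.

C = 0.20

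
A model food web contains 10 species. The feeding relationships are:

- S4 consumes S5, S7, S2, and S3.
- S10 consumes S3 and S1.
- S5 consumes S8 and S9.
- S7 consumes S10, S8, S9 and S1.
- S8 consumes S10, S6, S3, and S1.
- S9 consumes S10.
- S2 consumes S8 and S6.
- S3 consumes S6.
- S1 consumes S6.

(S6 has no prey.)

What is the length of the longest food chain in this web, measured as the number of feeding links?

5 links

One longest chain: S6 → S1 → S10 → S8 → S2 → S4.
It has 6 species and 5 links.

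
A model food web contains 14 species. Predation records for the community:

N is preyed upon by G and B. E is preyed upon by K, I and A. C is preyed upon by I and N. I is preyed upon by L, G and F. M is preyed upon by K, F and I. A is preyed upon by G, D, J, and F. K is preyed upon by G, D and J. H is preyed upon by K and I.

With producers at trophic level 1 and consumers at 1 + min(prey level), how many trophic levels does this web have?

Producers (level 1): H, C, E, M.
Following each consumer down to its lowest-level prey: E → A → J (levels 1 through 3).
All prey of J (A 2, K 2) are at level 2 or above, so J is at level 1 + 2 = 3.
Every consumer has at least one prey at level 2 or below, so none exceeds level 3.

3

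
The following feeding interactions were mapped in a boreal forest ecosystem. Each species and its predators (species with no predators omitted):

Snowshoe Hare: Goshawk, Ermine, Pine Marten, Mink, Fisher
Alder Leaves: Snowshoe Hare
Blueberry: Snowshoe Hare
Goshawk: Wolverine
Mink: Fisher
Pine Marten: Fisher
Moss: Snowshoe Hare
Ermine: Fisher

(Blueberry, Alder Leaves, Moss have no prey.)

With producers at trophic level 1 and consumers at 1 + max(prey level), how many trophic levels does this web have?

4

Producers (level 1): Blueberry, Alder Leaves, Moss.
Blueberry → Snowshoe Hare → Goshawk → Wolverine gives Wolverine level 4.
No species has a prey at level 4, so no species reaches level 5.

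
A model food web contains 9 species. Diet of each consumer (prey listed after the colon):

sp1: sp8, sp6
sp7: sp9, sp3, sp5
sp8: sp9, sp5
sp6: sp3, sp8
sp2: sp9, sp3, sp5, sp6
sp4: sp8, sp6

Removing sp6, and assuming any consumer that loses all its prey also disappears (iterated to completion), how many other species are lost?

0

Remove sp6.
Every predator of it retains at least one other prey: sp1 still has sp8; sp2 still has sp9, sp3, sp5; sp4 still has sp8.
No consumer loses all prey, so no secondary extinctions occur.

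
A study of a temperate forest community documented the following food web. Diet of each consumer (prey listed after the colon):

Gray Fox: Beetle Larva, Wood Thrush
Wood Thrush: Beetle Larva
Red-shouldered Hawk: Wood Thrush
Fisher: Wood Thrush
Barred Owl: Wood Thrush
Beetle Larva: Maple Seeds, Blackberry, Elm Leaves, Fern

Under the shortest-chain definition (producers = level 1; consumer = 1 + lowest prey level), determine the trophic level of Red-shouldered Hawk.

Maple Seeds is a producer → level 1.
Beetle Larva eats Maple Seeds → level 2.
Wood Thrush eats Beetle Larva → level 3.
Red-shouldered Hawk eats Wood Thrush → level 4.
No prey of Red-shouldered Hawk is below level 3, so 4 is the minimum.

Trophic level 4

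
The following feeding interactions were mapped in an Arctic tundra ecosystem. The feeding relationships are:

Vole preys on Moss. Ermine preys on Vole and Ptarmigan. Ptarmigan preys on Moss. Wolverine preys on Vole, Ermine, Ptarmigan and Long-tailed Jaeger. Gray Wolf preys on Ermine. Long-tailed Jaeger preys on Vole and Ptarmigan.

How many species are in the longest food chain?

One longest chain: Moss → Ptarmigan → Ermine → Gray Wolf.
It has 4 species and 3 links.

4 species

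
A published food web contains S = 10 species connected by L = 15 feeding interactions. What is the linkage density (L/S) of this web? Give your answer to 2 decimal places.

L/S = 1.50

There are L = 15 links among S = 10 species.
L/S = 15/10 = 1.5000 ≈ 1.50.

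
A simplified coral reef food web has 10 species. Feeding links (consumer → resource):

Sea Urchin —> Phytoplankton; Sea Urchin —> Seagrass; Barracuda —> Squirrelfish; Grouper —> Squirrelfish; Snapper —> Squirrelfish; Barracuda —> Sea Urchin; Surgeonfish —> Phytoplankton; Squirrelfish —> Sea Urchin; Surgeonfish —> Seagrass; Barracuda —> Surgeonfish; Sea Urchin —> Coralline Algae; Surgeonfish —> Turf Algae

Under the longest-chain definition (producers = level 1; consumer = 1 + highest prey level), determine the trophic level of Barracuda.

Coralline Algae is a producer → level 1.
Sea Urchin eats Coralline Algae (level 1); other prey at levels: Seagrass 1, Phytoplankton 1 → level 2.
Squirrelfish eats Sea Urchin → level 3.
Barracuda eats Squirrelfish (level 3); other prey at levels: Surgeonfish 2, Sea Urchin 2 → level 4.

Trophic level 4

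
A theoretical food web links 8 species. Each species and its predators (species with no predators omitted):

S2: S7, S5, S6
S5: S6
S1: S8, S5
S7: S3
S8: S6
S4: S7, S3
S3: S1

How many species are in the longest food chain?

One longest chain: S4 → S7 → S3 → S1 → S8 → S6.
It has 6 species and 5 links.

6 species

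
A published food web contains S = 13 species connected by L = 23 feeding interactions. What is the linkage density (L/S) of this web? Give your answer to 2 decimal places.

L/S = 1.77

There are L = 23 links among S = 13 species.
L/S = 23/13 = 1.7692 ≈ 1.77.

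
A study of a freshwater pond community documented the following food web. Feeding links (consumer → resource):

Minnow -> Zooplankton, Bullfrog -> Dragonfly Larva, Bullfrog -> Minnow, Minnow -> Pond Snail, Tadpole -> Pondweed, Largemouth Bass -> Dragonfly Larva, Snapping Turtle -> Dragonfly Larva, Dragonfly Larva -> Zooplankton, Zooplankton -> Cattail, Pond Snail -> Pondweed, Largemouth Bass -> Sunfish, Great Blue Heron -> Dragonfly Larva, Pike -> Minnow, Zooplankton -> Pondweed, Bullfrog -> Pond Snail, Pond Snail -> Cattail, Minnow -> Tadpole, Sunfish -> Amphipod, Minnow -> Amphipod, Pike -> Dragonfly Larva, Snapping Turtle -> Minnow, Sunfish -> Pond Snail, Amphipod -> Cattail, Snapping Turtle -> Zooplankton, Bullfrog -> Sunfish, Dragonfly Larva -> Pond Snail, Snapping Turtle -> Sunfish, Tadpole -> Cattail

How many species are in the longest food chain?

4 species

One longest chain: Cattail → Zooplankton → Dragonfly Larva → Largemouth Bass.
It has 4 species and 3 links.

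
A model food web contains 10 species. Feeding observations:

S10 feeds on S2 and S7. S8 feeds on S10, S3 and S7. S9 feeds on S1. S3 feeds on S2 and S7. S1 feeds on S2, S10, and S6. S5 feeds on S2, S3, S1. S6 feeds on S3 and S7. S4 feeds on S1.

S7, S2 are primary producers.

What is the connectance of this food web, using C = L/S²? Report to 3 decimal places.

The web has S = 10 species and L = 17 feeding links.
C = L / S² = 17 / 100 = 0.1700 ≈ 0.170.

C = 0.170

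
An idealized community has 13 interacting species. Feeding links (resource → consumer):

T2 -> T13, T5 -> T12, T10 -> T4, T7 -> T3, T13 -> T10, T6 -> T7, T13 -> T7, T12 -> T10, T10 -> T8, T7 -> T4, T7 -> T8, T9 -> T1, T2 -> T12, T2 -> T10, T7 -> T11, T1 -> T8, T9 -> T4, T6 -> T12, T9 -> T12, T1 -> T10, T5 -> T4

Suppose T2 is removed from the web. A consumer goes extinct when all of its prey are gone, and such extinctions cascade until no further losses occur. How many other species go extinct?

1

Remove T2.
Round 1: T13 (all prey gone) → extinct.
No further losses. Total secondary extinctions: 1.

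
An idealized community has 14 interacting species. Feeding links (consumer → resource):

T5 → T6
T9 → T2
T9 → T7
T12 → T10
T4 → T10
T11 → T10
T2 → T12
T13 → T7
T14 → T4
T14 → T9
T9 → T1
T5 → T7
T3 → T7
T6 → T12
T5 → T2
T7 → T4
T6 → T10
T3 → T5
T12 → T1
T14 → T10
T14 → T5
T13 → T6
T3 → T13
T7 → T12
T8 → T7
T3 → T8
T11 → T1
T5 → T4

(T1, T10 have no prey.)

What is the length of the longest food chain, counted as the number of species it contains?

One longest chain: T1 → T12 → T7 → T5 → T14.
It has 5 species and 4 links.

5 species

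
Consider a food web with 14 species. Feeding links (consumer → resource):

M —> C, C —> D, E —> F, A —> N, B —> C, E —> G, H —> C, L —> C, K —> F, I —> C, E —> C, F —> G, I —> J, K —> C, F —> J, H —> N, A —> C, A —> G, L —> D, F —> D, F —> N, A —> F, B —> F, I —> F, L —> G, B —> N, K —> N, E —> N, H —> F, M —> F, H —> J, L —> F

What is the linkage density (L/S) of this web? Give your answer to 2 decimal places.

There are L = 32 links among S = 14 species.
L/S = 32/14 = 2.2857 ≈ 2.29.

L/S = 2.29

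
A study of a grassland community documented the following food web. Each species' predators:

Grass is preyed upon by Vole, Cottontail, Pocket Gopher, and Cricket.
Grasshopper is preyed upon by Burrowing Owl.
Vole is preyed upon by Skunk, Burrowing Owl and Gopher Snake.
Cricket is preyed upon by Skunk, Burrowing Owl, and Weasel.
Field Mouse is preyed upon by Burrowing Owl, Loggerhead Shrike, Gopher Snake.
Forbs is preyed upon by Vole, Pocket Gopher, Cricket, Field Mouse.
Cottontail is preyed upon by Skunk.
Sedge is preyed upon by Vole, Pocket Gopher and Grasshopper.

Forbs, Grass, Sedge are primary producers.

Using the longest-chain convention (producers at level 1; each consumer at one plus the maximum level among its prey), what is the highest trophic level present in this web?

3

Producers (level 1): Forbs, Grass, Sedge.
Forbs → Field Mouse → Gopher Snake gives Gopher Snake level 3.
No species has a prey at level 3, so no species reaches level 4.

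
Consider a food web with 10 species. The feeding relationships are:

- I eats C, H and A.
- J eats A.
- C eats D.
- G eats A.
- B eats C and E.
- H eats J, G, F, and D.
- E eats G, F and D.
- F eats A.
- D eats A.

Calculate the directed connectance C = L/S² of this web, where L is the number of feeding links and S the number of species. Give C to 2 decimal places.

C = 0.17

The web has S = 10 species and L = 17 feeding links.
C = L / S² = 17 / 100 = 0.1700 ≈ 0.17.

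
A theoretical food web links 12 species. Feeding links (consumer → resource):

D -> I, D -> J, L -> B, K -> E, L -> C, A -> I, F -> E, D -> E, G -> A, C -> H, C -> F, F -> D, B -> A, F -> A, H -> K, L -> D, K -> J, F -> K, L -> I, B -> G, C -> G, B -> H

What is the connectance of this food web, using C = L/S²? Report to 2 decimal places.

C = 0.15

The web has S = 12 species and L = 22 feeding links.
C = L / S² = 22 / 144 = 0.1528 ≈ 0.15.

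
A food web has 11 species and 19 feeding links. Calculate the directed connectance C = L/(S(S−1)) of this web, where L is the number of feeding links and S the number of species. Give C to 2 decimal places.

C = 0.17

The web has S = 11 species and L = 19 feeding links.
C = L / (S(S−1)) = 19 / 110 = 0.1727 ≈ 0.17.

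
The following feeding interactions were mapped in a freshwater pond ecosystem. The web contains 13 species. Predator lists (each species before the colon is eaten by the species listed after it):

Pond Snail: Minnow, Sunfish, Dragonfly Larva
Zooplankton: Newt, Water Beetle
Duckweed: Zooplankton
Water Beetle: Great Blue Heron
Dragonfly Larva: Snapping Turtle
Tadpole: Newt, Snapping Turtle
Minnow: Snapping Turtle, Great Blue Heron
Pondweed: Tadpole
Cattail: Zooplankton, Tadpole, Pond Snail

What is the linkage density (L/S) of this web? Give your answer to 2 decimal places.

There are L = 16 links among S = 13 species.
L/S = 16/13 = 1.2308 ≈ 1.23.

L/S = 1.23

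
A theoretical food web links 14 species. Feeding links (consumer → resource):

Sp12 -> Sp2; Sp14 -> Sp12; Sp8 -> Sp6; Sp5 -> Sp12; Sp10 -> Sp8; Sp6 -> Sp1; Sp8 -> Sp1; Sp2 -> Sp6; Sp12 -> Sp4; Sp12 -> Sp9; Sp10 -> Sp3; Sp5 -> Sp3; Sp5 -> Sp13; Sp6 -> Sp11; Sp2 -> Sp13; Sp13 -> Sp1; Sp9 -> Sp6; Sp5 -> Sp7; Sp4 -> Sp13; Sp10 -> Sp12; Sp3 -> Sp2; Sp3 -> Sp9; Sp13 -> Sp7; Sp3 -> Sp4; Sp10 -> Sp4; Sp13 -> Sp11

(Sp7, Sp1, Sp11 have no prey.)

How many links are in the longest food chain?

4 links

One longest chain: Sp1 → Sp6 → Sp9 → Sp3 → Sp5.
It has 5 species and 4 links.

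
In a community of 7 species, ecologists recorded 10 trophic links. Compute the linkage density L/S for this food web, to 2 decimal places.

There are L = 10 links among S = 7 species.
L/S = 10/7 = 1.4286 ≈ 1.43.

L/S = 1.43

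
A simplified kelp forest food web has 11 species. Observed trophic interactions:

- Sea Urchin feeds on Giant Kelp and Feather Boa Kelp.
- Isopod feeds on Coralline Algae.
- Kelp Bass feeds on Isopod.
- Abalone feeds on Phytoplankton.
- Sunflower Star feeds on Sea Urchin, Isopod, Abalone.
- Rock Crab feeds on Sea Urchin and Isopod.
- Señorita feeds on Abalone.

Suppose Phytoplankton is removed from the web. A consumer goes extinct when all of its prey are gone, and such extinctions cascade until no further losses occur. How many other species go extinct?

Remove Phytoplankton.
Round 1: Abalone (all prey gone) → extinct.
Round 2: Señorita (all prey gone) → extinct.
No further losses. Total secondary extinctions: 2.

2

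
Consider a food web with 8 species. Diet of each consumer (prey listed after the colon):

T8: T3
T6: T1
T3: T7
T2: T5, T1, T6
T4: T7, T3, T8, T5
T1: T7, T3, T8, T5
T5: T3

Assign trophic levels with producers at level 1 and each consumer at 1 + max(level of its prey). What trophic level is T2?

Trophic level 6

T7 is a producer → level 1.
T3 eats T7 → level 2.
T8 eats T3 → level 3.
T1 eats T8 (level 3); other prey at levels: T7 1, T3 2, T5 3 → level 4.
T6 eats T1 → level 5.
T2 eats T6 (level 5); other prey at levels: T5 3, T1 4 → level 6.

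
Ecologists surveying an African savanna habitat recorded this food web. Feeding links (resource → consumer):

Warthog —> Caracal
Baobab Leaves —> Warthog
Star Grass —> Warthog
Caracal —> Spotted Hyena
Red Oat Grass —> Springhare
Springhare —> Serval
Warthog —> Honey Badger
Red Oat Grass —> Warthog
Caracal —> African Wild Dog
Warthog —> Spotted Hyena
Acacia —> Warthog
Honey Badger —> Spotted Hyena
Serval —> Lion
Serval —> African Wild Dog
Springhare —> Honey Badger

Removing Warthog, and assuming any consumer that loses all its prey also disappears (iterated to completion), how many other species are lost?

Remove Warthog.
Round 1: Caracal (all prey gone) → extinct.
No further losses. Total secondary extinctions: 1.

1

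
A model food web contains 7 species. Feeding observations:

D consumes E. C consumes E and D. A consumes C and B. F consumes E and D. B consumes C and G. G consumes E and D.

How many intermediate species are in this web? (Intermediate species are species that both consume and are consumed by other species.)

4

Intermediate species (has both prey and predators): D, G, C, B.
Count: 4.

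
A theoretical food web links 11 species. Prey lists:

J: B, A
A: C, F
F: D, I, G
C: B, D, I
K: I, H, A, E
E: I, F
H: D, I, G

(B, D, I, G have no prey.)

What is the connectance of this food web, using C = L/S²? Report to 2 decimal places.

The web has S = 11 species and L = 19 feeding links.
C = L / S² = 19 / 121 = 0.1570 ≈ 0.16.

C = 0.16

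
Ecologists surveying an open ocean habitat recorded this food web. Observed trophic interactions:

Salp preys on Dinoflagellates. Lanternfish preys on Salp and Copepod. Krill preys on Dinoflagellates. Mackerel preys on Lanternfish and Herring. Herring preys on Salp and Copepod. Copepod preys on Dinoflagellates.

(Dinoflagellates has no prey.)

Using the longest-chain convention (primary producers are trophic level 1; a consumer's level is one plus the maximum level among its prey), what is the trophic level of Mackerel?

Dinoflagellates is a producer → level 1.
Salp eats Dinoflagellates → level 2.
Herring eats Salp (level 2); other prey at levels: Copepod 2 → level 3.
Mackerel eats Herring (level 3); other prey at levels: Lanternfish 3 → level 4.

Trophic level 4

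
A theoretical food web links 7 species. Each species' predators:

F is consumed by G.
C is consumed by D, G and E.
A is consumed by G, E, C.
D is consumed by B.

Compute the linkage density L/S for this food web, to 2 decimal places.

L/S = 1.14

There are L = 8 links among S = 7 species.
L/S = 8/7 = 1.1429 ≈ 1.14.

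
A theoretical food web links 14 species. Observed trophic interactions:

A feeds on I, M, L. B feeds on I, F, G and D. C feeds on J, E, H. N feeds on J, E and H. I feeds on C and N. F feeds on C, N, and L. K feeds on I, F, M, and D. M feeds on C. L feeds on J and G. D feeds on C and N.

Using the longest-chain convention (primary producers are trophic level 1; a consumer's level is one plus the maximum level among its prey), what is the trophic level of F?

G is a producer → level 1.
L eats G (level 1); other prey at levels: J 1 → level 2.
F eats L (level 2); other prey at levels: N 2, C 2 → level 3.

Trophic level 3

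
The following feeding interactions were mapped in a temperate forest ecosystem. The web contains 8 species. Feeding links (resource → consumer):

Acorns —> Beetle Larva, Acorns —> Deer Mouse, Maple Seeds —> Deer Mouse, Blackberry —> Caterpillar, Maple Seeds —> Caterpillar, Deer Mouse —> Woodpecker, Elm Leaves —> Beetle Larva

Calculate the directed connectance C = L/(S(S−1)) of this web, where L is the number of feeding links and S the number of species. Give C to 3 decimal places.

The web has S = 8 species and L = 7 feeding links.
C = L / (S(S−1)) = 7 / 56 = 0.1250 ≈ 0.125.

C = 0.125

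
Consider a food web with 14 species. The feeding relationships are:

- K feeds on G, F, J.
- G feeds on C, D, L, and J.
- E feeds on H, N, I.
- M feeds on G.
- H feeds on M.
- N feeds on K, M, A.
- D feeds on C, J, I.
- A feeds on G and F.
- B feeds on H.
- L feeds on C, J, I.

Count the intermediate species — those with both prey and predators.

8

Intermediate species (has both prey and predators): L, D, G, A, K, M, H, N.
Count: 8.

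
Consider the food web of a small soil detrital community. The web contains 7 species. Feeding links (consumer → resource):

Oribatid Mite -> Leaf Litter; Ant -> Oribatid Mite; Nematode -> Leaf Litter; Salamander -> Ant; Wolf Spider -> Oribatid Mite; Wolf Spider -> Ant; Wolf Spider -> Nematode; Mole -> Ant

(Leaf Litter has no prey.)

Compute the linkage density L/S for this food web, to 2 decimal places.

L/S = 1.14

There are L = 8 links among S = 7 species.
L/S = 8/7 = 1.1429 ≈ 1.14.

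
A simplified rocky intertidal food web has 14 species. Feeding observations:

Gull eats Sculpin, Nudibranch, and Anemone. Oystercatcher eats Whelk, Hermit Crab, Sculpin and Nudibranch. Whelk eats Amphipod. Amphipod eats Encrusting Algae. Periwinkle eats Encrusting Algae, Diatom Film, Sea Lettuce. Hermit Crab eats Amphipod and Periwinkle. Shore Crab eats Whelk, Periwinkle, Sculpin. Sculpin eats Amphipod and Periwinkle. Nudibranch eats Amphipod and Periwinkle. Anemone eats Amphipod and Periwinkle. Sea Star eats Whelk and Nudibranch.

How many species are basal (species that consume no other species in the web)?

Basal species (no prey listed): Encrusting Algae, Diatom Film, Sea Lettuce.
Count: 3.

3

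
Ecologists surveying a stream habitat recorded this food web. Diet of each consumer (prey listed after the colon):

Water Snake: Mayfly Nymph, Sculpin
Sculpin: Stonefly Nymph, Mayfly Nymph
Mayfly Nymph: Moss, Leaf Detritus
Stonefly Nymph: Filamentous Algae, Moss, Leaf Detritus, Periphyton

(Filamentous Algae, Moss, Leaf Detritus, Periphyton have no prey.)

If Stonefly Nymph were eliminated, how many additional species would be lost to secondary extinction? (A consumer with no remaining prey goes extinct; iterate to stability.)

0

Remove Stonefly Nymph.
Every predator of it retains at least one other prey: Sculpin still has Mayfly Nymph.
No consumer loses all prey, so no secondary extinctions occur.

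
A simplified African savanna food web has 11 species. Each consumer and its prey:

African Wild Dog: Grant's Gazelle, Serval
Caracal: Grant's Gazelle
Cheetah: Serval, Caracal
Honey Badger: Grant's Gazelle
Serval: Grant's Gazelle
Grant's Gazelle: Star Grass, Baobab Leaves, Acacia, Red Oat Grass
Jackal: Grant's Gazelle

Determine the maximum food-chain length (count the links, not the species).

3 links

One longest chain: Star Grass → Grant's Gazelle → Serval → African Wild Dog.
It has 4 species and 3 links.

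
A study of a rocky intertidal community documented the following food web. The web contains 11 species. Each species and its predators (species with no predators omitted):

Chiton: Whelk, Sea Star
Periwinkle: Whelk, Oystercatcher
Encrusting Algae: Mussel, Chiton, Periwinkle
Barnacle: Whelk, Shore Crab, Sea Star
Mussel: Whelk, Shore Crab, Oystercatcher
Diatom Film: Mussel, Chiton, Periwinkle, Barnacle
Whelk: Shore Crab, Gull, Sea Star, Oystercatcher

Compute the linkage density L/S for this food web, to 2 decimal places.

L/S = 1.91

There are L = 21 links among S = 11 species.
L/S = 21/11 = 1.9091 ≈ 1.91.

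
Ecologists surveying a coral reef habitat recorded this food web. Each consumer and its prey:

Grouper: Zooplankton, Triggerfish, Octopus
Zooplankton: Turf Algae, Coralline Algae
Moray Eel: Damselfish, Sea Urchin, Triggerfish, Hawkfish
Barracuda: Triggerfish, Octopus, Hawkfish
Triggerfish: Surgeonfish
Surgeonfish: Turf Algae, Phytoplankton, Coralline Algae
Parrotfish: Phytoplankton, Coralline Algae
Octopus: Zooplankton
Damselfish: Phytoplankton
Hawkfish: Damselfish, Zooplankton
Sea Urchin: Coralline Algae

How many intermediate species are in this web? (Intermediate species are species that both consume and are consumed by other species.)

Intermediate species (has both prey and predators): Damselfish, Zooplankton, Surgeonfish, Sea Urchin, Triggerfish, Octopus, Hawkfish.
Count: 7.

7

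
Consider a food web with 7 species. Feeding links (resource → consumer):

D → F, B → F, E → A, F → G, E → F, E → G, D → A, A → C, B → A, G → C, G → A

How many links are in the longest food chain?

One longest chain: B → F → G → A → C.
It has 5 species and 4 links.

4 links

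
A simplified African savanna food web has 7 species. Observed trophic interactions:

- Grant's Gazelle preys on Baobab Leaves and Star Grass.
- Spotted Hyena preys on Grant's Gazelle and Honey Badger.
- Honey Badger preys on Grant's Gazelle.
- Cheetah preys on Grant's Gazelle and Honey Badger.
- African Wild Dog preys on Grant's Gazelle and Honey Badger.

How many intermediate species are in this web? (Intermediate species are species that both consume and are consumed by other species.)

2

Intermediate species (has both prey and predators): Grant's Gazelle, Honey Badger.
Count: 2.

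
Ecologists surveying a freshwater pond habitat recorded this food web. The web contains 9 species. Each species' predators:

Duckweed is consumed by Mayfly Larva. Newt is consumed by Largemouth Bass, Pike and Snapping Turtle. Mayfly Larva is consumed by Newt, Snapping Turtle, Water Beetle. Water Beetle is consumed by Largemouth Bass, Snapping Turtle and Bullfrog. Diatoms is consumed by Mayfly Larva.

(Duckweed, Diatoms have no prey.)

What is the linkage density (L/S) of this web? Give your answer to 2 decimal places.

L/S = 1.22

There are L = 11 links among S = 9 species.
L/S = 11/9 = 1.2222 ≈ 1.22.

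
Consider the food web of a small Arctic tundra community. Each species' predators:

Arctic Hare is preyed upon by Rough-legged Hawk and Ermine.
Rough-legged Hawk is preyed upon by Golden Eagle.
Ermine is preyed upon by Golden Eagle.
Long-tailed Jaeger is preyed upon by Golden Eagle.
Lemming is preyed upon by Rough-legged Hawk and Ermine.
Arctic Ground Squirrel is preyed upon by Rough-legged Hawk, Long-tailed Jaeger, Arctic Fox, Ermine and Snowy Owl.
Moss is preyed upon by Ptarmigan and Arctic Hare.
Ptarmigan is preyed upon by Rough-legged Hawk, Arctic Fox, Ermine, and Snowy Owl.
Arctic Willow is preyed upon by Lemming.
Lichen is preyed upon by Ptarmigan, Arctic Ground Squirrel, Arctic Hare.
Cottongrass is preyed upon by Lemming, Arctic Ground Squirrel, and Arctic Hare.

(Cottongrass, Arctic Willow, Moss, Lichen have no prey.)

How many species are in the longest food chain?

One longest chain: Cottongrass → Arctic Ground Squirrel → Rough-legged Hawk → Golden Eagle.
It has 4 species and 3 links.

4 species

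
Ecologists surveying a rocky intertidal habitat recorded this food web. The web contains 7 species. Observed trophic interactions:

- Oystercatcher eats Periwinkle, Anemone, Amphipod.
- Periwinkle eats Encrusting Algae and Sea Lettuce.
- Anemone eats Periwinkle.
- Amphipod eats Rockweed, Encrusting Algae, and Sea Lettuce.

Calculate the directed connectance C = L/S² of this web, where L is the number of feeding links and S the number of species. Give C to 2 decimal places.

The web has S = 7 species and L = 9 feeding links.
C = L / S² = 9 / 49 = 0.1837 ≈ 0.18.

C = 0.18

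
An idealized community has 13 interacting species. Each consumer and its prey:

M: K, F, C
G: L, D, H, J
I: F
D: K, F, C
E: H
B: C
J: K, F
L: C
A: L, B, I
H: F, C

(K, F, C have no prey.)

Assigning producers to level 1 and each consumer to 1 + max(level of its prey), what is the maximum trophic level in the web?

Producers (level 1): K, F, C.
F → H → E gives E level 3.
No species has a prey at level 3, so no species reaches level 4.

3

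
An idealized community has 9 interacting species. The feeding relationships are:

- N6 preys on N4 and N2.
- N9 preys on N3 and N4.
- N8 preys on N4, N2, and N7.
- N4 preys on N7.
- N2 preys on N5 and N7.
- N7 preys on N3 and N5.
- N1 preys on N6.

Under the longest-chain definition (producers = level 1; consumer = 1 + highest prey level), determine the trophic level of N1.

Trophic level 5

N3 is a producer → level 1.
N7 eats N3 (level 1); other prey at levels: N5 1 → level 2.
N2 eats N7 (level 2); other prey at levels: N5 1 → level 3.
N6 eats N2 (level 3); other prey at levels: N4 3 → level 4.
N1 eats N6 → level 5.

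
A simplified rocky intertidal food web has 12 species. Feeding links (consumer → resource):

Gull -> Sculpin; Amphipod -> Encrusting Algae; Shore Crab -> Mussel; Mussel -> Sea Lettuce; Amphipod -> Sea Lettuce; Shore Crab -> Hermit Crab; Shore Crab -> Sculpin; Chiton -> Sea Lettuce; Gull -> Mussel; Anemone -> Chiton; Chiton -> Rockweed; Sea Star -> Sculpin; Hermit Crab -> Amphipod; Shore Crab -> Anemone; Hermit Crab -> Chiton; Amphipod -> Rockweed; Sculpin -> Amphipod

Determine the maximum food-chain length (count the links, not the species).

One longest chain: Rockweed → Amphipod → Sculpin → Sea Star.
It has 4 species and 3 links.

3 links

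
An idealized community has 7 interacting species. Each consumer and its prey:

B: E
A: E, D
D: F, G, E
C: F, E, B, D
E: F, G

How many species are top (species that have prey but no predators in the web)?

2

Top species (has prey, but nothing eats it): C, A.
Count: 2.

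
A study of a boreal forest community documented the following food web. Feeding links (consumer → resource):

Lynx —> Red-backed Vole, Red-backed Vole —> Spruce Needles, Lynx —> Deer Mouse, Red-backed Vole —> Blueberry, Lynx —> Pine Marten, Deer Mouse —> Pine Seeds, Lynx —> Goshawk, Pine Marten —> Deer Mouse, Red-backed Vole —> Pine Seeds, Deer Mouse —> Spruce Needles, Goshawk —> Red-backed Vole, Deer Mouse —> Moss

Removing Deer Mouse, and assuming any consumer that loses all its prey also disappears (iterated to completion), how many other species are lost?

Remove Deer Mouse.
Round 1: Pine Marten (all prey gone) → extinct.
No further losses. Total secondary extinctions: 1.

1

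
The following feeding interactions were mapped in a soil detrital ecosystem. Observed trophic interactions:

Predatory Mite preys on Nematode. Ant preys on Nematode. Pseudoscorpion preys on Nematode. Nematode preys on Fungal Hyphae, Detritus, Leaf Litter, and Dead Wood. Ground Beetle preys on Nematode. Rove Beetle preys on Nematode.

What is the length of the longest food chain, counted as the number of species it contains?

One longest chain: Fungal Hyphae → Nematode → Pseudoscorpion.
It has 3 species and 2 links.

3 species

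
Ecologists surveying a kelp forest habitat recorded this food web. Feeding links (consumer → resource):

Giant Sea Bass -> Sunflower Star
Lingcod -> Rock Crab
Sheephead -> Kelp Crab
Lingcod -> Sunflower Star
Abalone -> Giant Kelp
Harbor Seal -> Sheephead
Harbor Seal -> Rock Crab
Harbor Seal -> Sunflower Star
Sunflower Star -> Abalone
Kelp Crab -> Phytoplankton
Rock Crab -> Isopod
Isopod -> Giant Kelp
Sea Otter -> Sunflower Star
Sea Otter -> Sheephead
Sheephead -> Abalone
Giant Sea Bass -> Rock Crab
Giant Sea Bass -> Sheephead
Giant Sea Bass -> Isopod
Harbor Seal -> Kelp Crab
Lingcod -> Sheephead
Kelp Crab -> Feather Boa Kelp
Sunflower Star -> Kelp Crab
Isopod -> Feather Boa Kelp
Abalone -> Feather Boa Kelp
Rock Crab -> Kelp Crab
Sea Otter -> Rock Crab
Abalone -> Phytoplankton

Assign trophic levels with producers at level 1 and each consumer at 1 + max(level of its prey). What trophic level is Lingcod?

Trophic level 4

Feather Boa Kelp is a producer → level 1.
Abalone eats Feather Boa Kelp (level 1); other prey at levels: Phytoplankton 1, Giant Kelp 1 → level 2.
Sunflower Star eats Abalone (level 2); other prey at levels: Kelp Crab 2 → level 3.
Lingcod eats Sunflower Star (level 3); other prey at levels: Sheephead 3, Rock Crab 3 → level 4.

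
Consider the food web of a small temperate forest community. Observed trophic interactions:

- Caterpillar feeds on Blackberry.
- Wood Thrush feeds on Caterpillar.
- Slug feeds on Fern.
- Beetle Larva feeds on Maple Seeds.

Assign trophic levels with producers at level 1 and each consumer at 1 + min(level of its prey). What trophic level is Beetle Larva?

Maple Seeds is a producer → level 1.
Beetle Larva eats Maple Seeds → level 2.

Trophic level 2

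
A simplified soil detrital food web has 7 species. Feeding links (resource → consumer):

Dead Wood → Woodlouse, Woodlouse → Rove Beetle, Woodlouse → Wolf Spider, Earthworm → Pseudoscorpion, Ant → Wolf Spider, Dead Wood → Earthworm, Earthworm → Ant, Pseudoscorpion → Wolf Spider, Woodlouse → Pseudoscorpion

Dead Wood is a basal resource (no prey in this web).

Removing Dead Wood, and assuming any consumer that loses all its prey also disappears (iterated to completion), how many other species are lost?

6

Remove Dead Wood.
Round 1: Woodlouse (all prey gone), Earthworm (all prey gone) → extinct.
Round 2: Rove Beetle (all prey gone), Ant (all prey gone), Pseudoscorpion (all prey gone) → extinct.
Round 3: Wolf Spider (all prey gone) → extinct.
No further losses. Total secondary extinctions: 6.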